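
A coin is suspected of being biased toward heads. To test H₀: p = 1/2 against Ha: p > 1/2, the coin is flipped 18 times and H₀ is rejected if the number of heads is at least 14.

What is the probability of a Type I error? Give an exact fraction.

α = P(reject H₀ | H₀ true) = P(Y ≥ 14 | p = 1/2), with Y ~ Binomial(18, 1/2).
P(Y ≥ 14) = [C(18,14) + C(18,15) + C(18,16) + C(18,17) + C(18,18)] / 2^18 = (3060 + 816 + 153 + 18 + 1) / 262144 = 4048/262144 = 253/16384.

253/16384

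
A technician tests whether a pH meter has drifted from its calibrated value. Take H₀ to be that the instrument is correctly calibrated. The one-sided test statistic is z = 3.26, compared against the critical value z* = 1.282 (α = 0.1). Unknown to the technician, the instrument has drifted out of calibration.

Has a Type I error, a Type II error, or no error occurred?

Since z = 3.26 > z* = 1.282, H₀ is rejected.
H₀ is false (actually the instrument has drifted out of calibration).
The decision matches the true state — no error.

No error (correct decision).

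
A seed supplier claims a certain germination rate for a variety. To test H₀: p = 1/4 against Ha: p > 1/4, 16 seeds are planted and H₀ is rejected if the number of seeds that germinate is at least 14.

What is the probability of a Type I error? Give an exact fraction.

α = P(reject H₀ | H₀ true) = P(S ≥ 14 | p = 1/4), with S ~ Binomial(16, 1/4).
Summing C(16,j)(1/4)^j(3/4)^{16−j} for j = 14,…,16 gives 1129/4294967296.

1129/4294967296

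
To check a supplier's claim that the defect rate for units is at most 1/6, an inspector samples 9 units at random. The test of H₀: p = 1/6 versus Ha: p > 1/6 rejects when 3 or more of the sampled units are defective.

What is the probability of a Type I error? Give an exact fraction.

The significance level is the probability, assuming p = 1/6, of seeing 3 or more defectives in 9 draws.
α = 1 − P(S ≤ 2) = 1 − 4140625/5038848 = 898223/5038848.

898223/5038848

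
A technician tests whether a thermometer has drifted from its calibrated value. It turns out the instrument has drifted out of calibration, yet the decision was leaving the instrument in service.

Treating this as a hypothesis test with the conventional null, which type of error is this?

The null hypothesis here is that the instrument is correctly calibrated.
'Leaving the instrument in service' corresponds to failing to reject H₀.
H₀ was not rejected but H₀ is false — a Type II error (false negative).

Type II error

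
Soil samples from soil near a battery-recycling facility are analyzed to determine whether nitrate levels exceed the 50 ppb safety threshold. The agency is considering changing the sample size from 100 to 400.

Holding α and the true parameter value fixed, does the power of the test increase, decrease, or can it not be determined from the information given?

It increases.

More data shrinks sampling variability; the test statistic under Ha concentrates further from the null value, making rejection more likely.
Since power = 1 − β and β decreases, power increases.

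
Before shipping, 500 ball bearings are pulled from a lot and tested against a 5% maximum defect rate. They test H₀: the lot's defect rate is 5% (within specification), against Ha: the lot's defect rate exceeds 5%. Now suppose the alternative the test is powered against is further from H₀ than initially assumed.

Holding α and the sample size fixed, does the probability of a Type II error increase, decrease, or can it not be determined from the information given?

A larger true effect moves the Ha sampling distribution further from the H₀ critical value, making rejection more likely when Ha is true.

It decreases.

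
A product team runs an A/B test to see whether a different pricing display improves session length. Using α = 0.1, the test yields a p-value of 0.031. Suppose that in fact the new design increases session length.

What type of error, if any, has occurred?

The conventional null hypothesis is that the new design has no effect on session length.
Since p = 0.031 < α = 0.1, H₀ is rejected.
H₀ is false (actually the new design increases session length).
The decision matches the true state — no error.

Neither — the decision is correct.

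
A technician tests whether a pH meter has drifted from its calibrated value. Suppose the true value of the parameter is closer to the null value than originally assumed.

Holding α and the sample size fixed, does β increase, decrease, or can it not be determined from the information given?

It increases.

When the true parameter is near the null value, the test has a harder time distinguishing Ha from H₀.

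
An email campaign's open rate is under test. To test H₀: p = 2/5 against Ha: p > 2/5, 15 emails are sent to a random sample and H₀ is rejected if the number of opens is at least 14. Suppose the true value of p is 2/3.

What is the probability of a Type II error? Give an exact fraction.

A Type II error is failing to reject when Ha holds: with p = 2/3, β = P(Y ≤ 13).
Equivalently, β = 1 − P(Y ≥ 14) = 14070379/14348907.

14070379/14348907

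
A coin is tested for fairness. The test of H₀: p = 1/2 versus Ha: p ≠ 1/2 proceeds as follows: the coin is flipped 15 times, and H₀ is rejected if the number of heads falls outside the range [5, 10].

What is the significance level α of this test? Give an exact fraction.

α = P(X ≤ 4 or X ≥ 11 | p = 1/2), X ~ Binomial(15, 1/2).
Each tail has probability (1 + 15 + 105 + 455 + 1365)/32768; doubling gives α = 3882/32768 = 1941/16384.

1941/16384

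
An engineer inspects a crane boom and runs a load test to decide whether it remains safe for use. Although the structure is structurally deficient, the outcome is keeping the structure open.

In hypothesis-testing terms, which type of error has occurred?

Type II error

The null hypothesis here is that the structure meets the required load capacity (safe).
'Keeping the structure open' corresponds to failing to reject H₀.
H₀ was not rejected but H₀ is false — a Type II error (false negative).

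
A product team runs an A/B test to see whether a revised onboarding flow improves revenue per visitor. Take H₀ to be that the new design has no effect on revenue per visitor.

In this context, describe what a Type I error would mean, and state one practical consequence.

A Type I error is rejecting H₀ when H₀ is true.
Here that means shipping the new feature to all users when actually the new design has no effect on revenue per visitor.

A Type I error would mean concluding that the new design increases revenue per visitor when in fact the new design has no effect on revenue per visitor. Consequence: engineering effort is spent shipping a change that doesn't actually help.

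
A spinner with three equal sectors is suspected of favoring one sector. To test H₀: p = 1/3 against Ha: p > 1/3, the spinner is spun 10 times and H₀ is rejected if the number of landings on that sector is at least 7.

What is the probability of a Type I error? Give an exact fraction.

43/2187

The Type I error probability is α = P(Y ≥ 7) computed under H₀, where Y ~ Binomial(10, 1/3).
Summing C(10,j)(1/3)^j(2/3)^{10−j} for j = 7,…,10 gives 43/2187.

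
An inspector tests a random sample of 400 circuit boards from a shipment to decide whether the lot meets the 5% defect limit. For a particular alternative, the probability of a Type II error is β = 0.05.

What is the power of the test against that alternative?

Power = 1 − β = 1 − 0.05 = 0.95.

0.95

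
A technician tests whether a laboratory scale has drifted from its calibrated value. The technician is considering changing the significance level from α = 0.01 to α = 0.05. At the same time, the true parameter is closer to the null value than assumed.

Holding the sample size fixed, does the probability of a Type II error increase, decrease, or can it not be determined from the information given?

Cannot be determined from the information given.

The first change alone would make β decrease; the second alone would make β increase. Which effect dominates depends on the magnitudes, which are not given.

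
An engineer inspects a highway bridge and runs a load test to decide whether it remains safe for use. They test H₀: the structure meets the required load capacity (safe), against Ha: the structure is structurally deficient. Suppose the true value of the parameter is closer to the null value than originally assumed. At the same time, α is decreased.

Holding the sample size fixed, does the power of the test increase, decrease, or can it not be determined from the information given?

It decreases.

When the true parameter is near the null value, the test has a harder time distinguishing Ha from H₀. A smaller α moves the rejection region further into the tail. With the alternative true, more outcomes now fall outside the rejection region, so failing to reject becomes more likely. Both changes push β in the same direction.
Since power = 1 − β and β increases, power decreases.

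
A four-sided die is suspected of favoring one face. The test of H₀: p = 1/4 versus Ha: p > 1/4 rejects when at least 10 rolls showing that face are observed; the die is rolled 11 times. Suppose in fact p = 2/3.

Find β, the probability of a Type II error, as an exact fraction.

163835/177147

A Type II error is failing to reject when Ha holds: with p = 2/3, β = P(S ≤ 9).
Adding the binomial probabilities P(S=0)+…+P(S=9) at p = 2/3 gives 163835/177147.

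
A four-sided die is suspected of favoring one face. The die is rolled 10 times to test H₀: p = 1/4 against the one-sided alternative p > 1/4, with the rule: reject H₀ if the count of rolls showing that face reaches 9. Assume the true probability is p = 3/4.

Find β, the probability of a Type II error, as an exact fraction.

792697/1048576

A Type II error is failing to reject when Ha holds: with p = 3/4, β = P(Y ≤ 8).
Summing C(10,j)·(3/4)^j·(1/4)^{10-j} for j = 0..8 gives 792697/1048576.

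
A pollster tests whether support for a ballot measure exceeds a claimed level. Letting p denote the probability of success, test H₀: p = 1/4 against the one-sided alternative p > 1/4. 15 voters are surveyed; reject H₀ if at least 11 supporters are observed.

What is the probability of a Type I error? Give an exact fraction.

123841/1073741824

The Type I error probability is α = P(K ≥ 11) computed under H₀, where K ~ Binomial(15, 1/4).
Summing C(15,j)(1/4)^j(3/4)^{15−j} for j = 11,…,15 gives 123841/1073741824.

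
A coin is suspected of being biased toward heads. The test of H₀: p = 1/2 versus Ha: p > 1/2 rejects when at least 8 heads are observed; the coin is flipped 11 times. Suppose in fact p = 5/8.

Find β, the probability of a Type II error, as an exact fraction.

688976199/1073741824

Under the alternative p = 5/8, K ~ Binomial(11, 5/8); β is the probability the test does not reject, P(K < 8).
Equivalently, β = 1 − P(K ≥ 8) = 688976199/1073741824.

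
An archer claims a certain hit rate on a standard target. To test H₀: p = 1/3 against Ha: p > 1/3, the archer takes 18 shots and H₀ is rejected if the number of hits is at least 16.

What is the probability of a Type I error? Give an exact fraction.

Under H₀, X ~ Binomial(18, 1/3), and α = P(X ≥ 16).
P(X ≥ 16) = Σ_{j=16}^{18} C(18,j)·(1/3)^j·(2/3)^{18-j} = 649/387420489.

649/387420489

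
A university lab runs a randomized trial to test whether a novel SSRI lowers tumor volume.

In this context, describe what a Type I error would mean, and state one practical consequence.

A Type I error would mean concluding that the drug lowers tumor volume when in fact the drug has no effect on tumor volume. Consequence: an ineffective drug is approved and marketed, exposing patients to side effects with no benefit.

With the conventional null hypothesis that the drug has no effect on tumor volume:
A Type I error is rejecting H₀ when H₀ is true.
Here that means concluding that the drug is effective when actually the drug has no effect on tumor volume.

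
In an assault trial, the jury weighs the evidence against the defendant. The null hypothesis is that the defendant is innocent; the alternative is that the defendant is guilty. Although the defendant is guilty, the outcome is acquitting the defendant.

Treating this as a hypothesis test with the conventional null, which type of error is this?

Type II error

'Acquitting the defendant' corresponds to failing to reject H₀.
H₀ was not rejected but H₀ is false — a Type II error (false negative).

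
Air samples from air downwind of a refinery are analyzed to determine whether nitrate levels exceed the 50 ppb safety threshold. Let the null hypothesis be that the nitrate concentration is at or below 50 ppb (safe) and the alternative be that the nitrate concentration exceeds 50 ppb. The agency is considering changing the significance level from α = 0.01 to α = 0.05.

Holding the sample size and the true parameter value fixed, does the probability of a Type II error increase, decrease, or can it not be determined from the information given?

It decreases.

Relaxing α lowers the evidence threshold; under Ha, outcomes that previously fell short now trigger rejection.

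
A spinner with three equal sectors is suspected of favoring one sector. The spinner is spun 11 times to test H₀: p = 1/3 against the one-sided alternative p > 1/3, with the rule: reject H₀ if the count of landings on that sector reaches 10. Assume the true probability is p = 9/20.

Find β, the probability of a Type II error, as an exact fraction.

20434671802787/20480000000000

β = P(fail to reject H₀ | Ha true) = P(K ≤ 9 | p = 9/20), K ~ Binomial(11, 9/20).
Adding the binomial probabilities P(K=0)+…+P(K=9) at p = 9/20 gives 20434671802787/20480000000000.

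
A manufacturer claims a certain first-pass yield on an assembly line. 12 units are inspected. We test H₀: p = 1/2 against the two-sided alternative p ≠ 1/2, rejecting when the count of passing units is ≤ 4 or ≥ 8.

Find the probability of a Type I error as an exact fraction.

The significance level is the null-hypothesis probability of the rejection region {≤4} ∪ {≥8}.
The two tails are symmetric, so α = 2·(1 + 12 + 66 + 220 + 495)/2^12 = 1588/4096 = 397/1024.

397/1024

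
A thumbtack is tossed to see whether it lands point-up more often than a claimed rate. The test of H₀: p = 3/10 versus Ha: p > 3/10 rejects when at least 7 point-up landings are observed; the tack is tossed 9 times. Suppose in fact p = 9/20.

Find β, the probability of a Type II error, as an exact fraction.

30407271323/32000000000

Under the alternative p = 9/20, X ~ Binomial(9, 9/20); β is the probability the test does not reject, P(X < 7).
Adding the binomial probabilities P(X=0)+…+P(X=6) at p = 9/20 gives 30407271323/32000000000.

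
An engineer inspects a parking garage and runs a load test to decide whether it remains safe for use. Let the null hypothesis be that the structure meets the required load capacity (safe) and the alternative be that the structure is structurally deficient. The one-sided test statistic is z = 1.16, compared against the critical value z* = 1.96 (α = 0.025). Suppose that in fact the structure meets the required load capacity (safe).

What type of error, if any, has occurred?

Since z = 1.16 ≤ z* = 1.96, H₀ is not rejected.
H₀ is true (actually the structure meets the required load capacity (safe)).
The decision matches the true state — no error.

No error (correct decision).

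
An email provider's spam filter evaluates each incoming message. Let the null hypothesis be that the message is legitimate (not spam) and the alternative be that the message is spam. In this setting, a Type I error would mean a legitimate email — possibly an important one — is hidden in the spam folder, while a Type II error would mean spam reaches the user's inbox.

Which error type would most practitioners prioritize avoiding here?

The Type I consequence (a legitimate email — possibly an important one — is hidden in the spam folder) is more severe than the Type II consequence (spam reaches the user's inbox).

Type I error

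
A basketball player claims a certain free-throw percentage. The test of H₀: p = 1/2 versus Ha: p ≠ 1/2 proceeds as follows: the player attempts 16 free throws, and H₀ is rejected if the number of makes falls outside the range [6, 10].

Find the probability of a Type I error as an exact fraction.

Under H₀, K ~ Binomial(16, 1/2); α is the probability of landing in either tail, P(K ≤ 5) + P(K ≥ 11).
Each tail has probability (1 + 16 + 120 + 560 + 1820 + 4368)/65536; doubling gives α = 13770/65536 = 6885/32768.

6885/32768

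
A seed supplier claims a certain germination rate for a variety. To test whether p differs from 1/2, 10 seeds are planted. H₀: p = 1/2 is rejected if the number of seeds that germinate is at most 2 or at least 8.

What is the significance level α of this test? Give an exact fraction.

The significance level is the null-hypothesis probability of the rejection region {≤2} ∪ {≥8}.
The two tails are symmetric, so α = 2·(1 + 10 + 45)/2^10 = 112/1024 = 7/64.

7/64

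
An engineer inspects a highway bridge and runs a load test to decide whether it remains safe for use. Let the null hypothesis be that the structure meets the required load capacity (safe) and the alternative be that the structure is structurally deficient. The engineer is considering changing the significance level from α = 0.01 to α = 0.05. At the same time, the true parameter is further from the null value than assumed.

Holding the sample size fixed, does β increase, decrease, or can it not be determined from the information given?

It decreases.

A larger α widens the rejection region, so when the alternative is true more outcomes lead to rejection — failing to reject becomes less likely. A bigger departure from H₀ is easier for the test to detect, so it fails to reject less often. Both changes push β in the same direction.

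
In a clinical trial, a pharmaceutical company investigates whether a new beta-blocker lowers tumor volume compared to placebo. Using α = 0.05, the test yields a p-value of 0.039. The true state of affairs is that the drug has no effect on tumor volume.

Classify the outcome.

The conventional null hypothesis is that the drug has no effect on tumor volume.
Since p = 0.039 < α = 0.05, H₀ is rejected.
H₀ is true (actually the drug has no effect on tumor volume).
Rejecting a true H₀ is a Type I error.

Type I error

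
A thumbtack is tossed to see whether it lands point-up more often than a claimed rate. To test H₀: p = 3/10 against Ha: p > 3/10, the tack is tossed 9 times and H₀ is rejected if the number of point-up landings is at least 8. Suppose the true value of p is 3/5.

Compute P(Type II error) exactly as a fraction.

1815344/1953125

A Type II error is failing to reject when Ha holds: with p = 3/5, β = P(X ≤ 7).
Equivalently, β = 1 − P(X ≥ 8) = 1815344/1953125.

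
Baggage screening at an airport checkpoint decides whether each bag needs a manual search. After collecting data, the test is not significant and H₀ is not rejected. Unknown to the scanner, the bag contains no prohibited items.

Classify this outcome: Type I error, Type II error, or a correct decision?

No error (correct decision).

The conventional null hypothesis here is that the bag contains no prohibited items.
The test retained a true H₀ — the decision matches the true state.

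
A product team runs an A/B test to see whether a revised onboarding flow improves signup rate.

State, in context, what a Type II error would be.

A Type II error would mean concluding that the new design has no effect on signup rate (or at least failing to establish that the new design increases signup rate) when in fact the new design increases signup rate.

With the conventional null hypothesis that the new design has no effect on signup rate:
A Type II error is failing to reject H₀ when H₀ is false.
Here that means keeping the current design when actually the new design increases signup rate.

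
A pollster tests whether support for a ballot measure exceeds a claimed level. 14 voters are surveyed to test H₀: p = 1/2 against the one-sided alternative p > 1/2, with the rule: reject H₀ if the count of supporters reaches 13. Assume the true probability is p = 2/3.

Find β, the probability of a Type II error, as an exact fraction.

Under the alternative p = 2/3, Y ~ Binomial(14, 2/3); β is the probability the test does not reject, P(Y < 13).
Summing C(14,j)·(2/3)^j·(1/3)^{14-j} for j = 0..12 gives 4651897/4782969.

4651897/4782969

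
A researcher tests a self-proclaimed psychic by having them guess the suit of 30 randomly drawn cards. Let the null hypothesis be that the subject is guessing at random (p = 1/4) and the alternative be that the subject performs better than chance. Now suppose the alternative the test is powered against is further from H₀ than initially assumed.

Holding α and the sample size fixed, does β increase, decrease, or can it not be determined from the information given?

It decreases.

A bigger departure from H₀ is easier for the test to detect, so it fails to reject less often.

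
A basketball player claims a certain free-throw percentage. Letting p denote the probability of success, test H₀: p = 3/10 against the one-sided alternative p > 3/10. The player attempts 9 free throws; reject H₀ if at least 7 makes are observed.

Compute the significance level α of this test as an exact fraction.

2145447/500000000

Under H₀, X ~ Binomial(9, 3/10), and α = P(X ≥ 7).
Adding the binomial terms for j = 7 through 9 with p = 3/10 yields 2145447/500000000.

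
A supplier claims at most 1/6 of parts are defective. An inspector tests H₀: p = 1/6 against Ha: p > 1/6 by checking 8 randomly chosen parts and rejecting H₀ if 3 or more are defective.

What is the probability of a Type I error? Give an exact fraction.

75497/559872

α = P(reject H₀ | H₀ true) = P(K ≥ 3 | p = 1/6), K ~ Binomial(8, 1/6).
Computing the lower-tail complement: 1 − 484375/559872 = 75497/559872.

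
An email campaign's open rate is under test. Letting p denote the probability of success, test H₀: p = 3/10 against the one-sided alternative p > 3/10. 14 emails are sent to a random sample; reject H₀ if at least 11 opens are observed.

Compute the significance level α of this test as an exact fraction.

12323939643/50000000000000

α = P(reject H₀ | H₀ true) = P(S ≥ 11 | p = 3/10), with S ~ Binomial(14, 3/10).
Summing C(14,j)(3/10)^j(7/10)^{14−j} for j = 11,…,14 gives 12323939643/50000000000000.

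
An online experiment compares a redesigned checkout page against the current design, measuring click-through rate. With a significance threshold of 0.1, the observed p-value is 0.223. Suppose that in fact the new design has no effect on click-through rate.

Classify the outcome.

The conventional null hypothesis is that the new design has no effect on click-through rate.
Since p = 0.223 ≥ α = 0.1, H₀ is not rejected.
H₀ is true (actually the new design has no effect on click-through rate).
The decision matches the true state — no error.

No error — this is a correct decision.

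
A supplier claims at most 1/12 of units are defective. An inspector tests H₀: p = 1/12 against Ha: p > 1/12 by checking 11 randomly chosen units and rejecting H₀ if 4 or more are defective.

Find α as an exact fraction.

The significance level is the probability, assuming p = 1/12, of seeing 4 or more defectives in 11 draws.
α = 1 − P(X ≤ 3) = 1 − 30653319983/30958682112 = 305362129/30958682112.

305362129/30958682112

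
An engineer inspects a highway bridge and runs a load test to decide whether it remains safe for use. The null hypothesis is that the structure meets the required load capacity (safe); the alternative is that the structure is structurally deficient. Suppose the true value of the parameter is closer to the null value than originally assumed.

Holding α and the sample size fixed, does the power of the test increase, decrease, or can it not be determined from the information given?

It decreases.

A smaller departure from H₀ means the test statistic under Ha is distributed closer to where it would be under H₀; rejection becomes less likely.
Since power = 1 − β and β increases, power decreases.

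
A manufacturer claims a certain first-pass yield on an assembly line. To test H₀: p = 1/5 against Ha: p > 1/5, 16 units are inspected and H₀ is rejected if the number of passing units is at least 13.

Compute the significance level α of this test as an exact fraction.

The Type I error probability is α = P(X ≥ 13) computed under H₀, where X ~ Binomial(16, 1/5).
Adding the binomial terms for j = 13 through 16 with p = 1/5 yields 1513/6103515625.

1513/6103515625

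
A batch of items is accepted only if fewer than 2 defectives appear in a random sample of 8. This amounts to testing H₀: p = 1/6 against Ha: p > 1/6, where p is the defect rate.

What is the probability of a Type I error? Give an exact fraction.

The significance level is the probability, assuming p = 1/6, of seeing 2 or more defectives in 8 draws.
Computing the lower-tail complement: 1 − 1015625/1679616 = 663991/1679616.

663991/1679616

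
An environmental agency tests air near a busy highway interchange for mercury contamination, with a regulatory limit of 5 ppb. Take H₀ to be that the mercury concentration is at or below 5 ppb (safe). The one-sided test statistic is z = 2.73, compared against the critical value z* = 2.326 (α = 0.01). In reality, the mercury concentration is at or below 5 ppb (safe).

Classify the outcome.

Since z = 2.73 > z* = 2.326, H₀ is rejected.
H₀ is true (actually the mercury concentration is at or below 5 ppb (safe)).
Rejecting a true H₀ is a Type I error.

Type I error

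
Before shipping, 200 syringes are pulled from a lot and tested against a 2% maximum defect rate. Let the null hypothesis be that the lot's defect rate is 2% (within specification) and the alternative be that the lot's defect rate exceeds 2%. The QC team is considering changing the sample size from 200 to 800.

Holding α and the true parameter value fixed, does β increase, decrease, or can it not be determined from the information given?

It decreases.

Increasing n separates the H₀ and Ha sampling distributions, so under Ha fewer outcomes land in the acceptance region.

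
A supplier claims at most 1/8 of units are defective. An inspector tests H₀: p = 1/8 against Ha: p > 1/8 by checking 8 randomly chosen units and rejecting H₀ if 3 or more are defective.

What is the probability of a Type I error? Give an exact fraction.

1129899/16777216

Under H₀, Y ~ Binomial(8, 1/8); the Type I error rate is P(Y ≥ 3).
Computing the lower-tail complement: 1 − 15647317/16777216 = 1129899/16777216.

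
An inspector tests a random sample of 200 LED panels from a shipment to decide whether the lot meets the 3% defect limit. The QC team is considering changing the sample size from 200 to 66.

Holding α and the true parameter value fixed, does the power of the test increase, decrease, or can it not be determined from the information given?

It decreases.

Reducing n widens both sampling distributions, so the test has less ability to distinguish Ha from H₀.
Since power = 1 − β and β increases, power decreases.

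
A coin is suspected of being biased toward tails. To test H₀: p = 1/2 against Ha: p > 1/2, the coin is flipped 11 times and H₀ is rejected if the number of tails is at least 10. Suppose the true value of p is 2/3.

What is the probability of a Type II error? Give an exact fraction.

β = P(fail to reject H₀ | Ha true) = P(Y ≤ 9 | p = 2/3), Y ~ Binomial(11, 2/3).
Adding the binomial probabilities P(Y=0)+…+P(Y=9) at p = 2/3 gives 163835/177147.

163835/177147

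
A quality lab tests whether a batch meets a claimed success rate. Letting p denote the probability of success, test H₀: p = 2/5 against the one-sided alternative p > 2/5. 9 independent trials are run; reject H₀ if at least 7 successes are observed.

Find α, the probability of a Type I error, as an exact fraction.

48896/1953125

α = P(reject H₀ | H₀ true) = P(X ≥ 7 | p = 2/5), with X ~ Binomial(9, 2/5).
P(X ≥ 7) = Σ_{j=7}^{9} C(9,j)·(2/5)^j·(3/5)^{9-j} = 48896/1953125.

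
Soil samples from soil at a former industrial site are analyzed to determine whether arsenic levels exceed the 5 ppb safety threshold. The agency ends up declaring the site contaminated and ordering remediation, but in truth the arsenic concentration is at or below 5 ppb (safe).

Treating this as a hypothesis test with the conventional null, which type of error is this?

The null hypothesis here is that the arsenic concentration is at or below 5 ppb (safe).
'Declaring the site contaminated and ordering remediation' corresponds to rejecting H₀.
H₀ was rejected but H₀ is true — a Type I error (false positive).

Type I error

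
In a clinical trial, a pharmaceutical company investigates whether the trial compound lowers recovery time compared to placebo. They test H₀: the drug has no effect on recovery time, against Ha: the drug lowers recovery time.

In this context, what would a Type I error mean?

A Type I error is rejecting H₀ when H₀ is true.
Here that means concluding that the drug is effective when actually the drug has no effect on recovery time.

A Type I error would mean concluding that the drug lowers recovery time when in fact the drug has no effect on recovery time.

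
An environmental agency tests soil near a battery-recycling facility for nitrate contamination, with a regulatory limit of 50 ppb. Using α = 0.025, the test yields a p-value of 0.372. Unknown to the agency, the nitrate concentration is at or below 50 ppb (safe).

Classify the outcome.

The conventional null hypothesis is that the nitrate concentration is at or below 50 ppb (safe).
Since p = 0.372 ≥ α = 0.025, H₀ is not rejected.
H₀ is true (actually the nitrate concentration is at or below 50 ppb (safe)).
The decision matches the true state — no error.

No error — this is a correct decision.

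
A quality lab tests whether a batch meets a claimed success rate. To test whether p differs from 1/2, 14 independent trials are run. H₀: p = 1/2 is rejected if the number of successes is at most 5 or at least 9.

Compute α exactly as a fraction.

3473/8192

The significance level is the null-hypothesis probability of the rejection region {≤5} ∪ {≥9}.
Each tail has probability (1 + 14 + 91 + 364 + 1001 + 2002)/16384; doubling gives α = 6946/16384 = 3473/8192.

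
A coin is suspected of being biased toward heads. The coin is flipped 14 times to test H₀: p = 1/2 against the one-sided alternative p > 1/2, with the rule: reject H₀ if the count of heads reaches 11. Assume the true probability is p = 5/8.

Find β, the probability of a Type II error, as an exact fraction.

1830419739927/2199023255552

A Type II error is failing to reject when Ha holds: with p = 5/8, β = P(Y ≤ 10).
Adding the binomial probabilities P(Y=0)+…+P(Y=10) at p = 5/8 gives 1830419739927/2199023255552.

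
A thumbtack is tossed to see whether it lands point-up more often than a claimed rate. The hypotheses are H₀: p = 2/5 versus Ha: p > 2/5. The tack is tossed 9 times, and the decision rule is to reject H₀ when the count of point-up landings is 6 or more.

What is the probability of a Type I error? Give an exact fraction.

The Type I error probability is α = P(Y ≥ 6) computed under H₀, where Y ~ Binomial(9, 2/5).
P(Y ≥ 6) = Σ_{j=6}^{9} C(9,j)·(2/5)^j·(3/5)^{9-j} = 194048/1953125.

194048/1953125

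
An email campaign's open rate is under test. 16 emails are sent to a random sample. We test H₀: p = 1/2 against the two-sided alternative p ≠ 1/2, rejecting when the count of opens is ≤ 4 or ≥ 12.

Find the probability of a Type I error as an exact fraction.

α = P(K ≤ 4 or K ≥ 12 | p = 1/2), K ~ Binomial(16, 1/2).
The two tails are symmetric, so α = 2·(1 + 16 + 120 + 560 + 1820)/2^16 = 5034/65536 = 2517/32768.

2517/32768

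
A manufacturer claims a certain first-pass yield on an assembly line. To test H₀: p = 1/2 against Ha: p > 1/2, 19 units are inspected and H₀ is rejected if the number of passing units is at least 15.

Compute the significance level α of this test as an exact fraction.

Under H₀, X ~ Binomial(19, 1/2), and α = P(X ≥ 15).
That's C(19,15) + C(19,16) + C(19,17) + C(19,18) + C(19,19) over 2^19, i.e. (3876 + 969 + 171 + 19 + 1)/524288 = 5036/524288 = 1259/131072.

1259/131072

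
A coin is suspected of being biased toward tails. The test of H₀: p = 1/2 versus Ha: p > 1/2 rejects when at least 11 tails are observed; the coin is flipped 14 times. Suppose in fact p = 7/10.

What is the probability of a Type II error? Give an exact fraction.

32241628521117/50000000000000

A Type II error is failing to reject when Ha holds: with p = 7/10, β = P(Y ≤ 10).
Adding the binomial probabilities P(Y=0)+…+P(Y=10) at p = 7/10 gives 32241628521117/50000000000000.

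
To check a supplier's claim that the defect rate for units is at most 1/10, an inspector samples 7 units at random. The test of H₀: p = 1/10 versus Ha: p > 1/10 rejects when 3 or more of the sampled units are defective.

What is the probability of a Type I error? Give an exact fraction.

Under H₀, Y ~ Binomial(7, 1/10); the Type I error rate is P(Y ≥ 3).
Computing the lower-tail complement: 1 − 1948617/2000000 = 51383/2000000.

51383/2000000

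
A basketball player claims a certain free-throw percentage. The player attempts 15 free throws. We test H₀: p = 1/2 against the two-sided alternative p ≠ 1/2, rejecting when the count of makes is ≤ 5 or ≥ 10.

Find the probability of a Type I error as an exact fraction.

309/1024

α = P(X ≤ 5 or X ≥ 10 | p = 1/2), X ~ Binomial(15, 1/2).
By symmetry, α = 2·P(X ≤ 5) = 2·(1 + 15 + 105 + 455 + 1365 + 3003)/32768 = 9888/32768 = 309/1024.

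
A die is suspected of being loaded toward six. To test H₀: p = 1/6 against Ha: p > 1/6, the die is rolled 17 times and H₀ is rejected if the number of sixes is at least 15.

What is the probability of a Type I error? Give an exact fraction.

581/2821109907456

α = P(reject H₀ | H₀ true) = P(X ≥ 15 | p = 1/6), with X ~ Binomial(17, 1/6).
P(X ≥ 15) = Σ_{j=15}^{17} C(17,j)·(1/6)^j·(5/6)^{17-j} = 581/2821109907456.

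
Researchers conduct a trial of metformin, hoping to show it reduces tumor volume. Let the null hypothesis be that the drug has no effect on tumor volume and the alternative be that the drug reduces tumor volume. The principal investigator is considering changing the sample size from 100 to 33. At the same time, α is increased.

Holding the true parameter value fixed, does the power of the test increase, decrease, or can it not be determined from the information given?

Cannot be determined from the information given.

The first change alone would make β increase; the second alone would make β decrease. Which effect dominates depends on the magnitudes, which are not given.
Since power = 1 − β, the effect on power is likewise indeterminate.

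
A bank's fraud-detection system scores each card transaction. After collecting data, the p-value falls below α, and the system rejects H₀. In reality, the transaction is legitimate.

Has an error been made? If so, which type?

The conventional null hypothesis here is that the transaction is legitimate.
H₀ was rejected, but H₀ is actually true.
Rejecting a true null hypothesis is a Type I error (false positive).

Type I error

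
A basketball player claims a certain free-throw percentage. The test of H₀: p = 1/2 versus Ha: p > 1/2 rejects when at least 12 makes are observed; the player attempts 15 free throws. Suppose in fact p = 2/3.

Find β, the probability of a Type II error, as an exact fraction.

11346539/14348907

Under the alternative p = 2/3, Y ~ Binomial(15, 2/3); β is the probability the test does not reject, P(Y < 12).
Equivalently, β = 1 − P(Y ≥ 12) = 11346539/14348907.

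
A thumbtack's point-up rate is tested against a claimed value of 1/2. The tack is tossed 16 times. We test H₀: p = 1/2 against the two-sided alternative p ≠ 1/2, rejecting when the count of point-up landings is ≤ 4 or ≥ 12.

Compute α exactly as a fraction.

2517/32768

α = P(S ≤ 4 or S ≥ 12 | p = 1/2), S ~ Binomial(16, 1/2).
The two tails are symmetric, so α = 2·(1 + 16 + 120 + 560 + 1820)/2^16 = 5034/65536 = 2517/32768.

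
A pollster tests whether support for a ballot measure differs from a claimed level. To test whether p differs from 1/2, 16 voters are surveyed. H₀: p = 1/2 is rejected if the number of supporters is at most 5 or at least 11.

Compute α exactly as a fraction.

6885/32768

The significance level is the null-hypothesis probability of the rejection region {≤5} ∪ {≥11}.
By symmetry, α = 2·P(S ≤ 5) = 2·(1 + 16 + 120 + 560 + 1820 + 4368)/65536 = 13770/65536 = 6885/32768.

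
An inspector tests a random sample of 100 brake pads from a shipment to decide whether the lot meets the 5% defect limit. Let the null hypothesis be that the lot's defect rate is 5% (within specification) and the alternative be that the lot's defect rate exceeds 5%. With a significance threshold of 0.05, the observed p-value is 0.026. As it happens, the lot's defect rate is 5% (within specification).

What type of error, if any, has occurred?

Since p = 0.026 < α = 0.05, H₀ is rejected.
H₀ is true (actually the lot's defect rate is 5% (within specification)).
Rejecting a true H₀ is a Type I error.

Type I error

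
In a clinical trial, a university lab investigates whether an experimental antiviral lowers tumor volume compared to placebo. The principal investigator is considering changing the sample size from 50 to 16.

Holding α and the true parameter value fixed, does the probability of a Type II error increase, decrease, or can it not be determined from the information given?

A smaller sample increases the standard error, so the sampling distributions under H₀ and Ha overlap more.

It increases.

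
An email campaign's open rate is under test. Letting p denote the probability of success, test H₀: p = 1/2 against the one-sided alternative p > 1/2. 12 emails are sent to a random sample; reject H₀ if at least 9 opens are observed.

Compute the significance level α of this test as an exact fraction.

Under H₀, Y ~ Binomial(12, 1/2), and α = P(Y ≥ 9).
P(Y ≥ 9) = [C(12,9) + C(12,10) + C(12,11) + C(12,12)] / 2^12 = (220 + 66 + 12 + 1) / 4096 = 299/4096.

299/4096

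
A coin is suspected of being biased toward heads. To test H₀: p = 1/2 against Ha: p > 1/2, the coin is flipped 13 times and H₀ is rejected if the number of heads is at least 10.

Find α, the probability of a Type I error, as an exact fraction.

α = P(reject H₀ | H₀ true) = P(K ≥ 10 | p = 1/2), with K ~ Binomial(13, 1/2).
P(K ≥ 10) = [C(13,10) + C(13,11) + C(13,12) + C(13,13)] / 2^13 = (286 + 78 + 13 + 1) / 8192 = 378/8192 = 189/4096.

189/4096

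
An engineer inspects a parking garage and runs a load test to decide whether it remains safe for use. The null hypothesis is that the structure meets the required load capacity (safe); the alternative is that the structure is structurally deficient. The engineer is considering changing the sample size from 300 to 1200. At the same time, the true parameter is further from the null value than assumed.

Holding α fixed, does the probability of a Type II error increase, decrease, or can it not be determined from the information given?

A larger sample reduces the standard error, pulling the sampling distribution under Ha further from the non-rejection region. A bigger departure from H₀ is easier for the test to detect, so it fails to reject less often. Both changes push β in the same direction.

It decreases.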